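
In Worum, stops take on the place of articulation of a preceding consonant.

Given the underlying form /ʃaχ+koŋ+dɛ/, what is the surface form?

The rule targets /k/ (voiceless velar stop), which sits after the trigger /χ/ (uvular).
A voiceless uvular stop is [q], so the surface segment is [q].
The same rule applies at the second boundary: /d/ → [g] next to /ŋ/.

[ʃaχqoŋgɛ]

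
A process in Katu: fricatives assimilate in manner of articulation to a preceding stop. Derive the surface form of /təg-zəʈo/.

[təgdəʈo]

/z/ is a voiced alveolar fricative. The preceding trigger /g/ is a stop, so /z/ must become a stop as well.
A voiced alveolar stop is [d], so the surface segment is [d].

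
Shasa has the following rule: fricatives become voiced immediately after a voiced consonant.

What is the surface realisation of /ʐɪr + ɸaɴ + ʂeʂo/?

/ɸ/ is a voiceless bilabial fricative. The preceding trigger /r/ is voiced, so /ɸ/ must become voiced as well.
The voiced bilabial fricative is [β], so /ɸ/ → [β].
At the second juncture, /ʂ/ likewise becomes [ʐ] adjacent to /ɴ/.

[ʐɪrβaɴʐeʂo]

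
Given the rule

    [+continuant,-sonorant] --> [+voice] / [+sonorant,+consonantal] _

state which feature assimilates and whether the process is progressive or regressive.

progressive voicing assimilation

The target ([+continuant,-sonorant], fricatives) acquires [+voice] next to a sonorant consonant ([+sonorant,+consonantal]) — it takes on the voicing of its neighbour, so the feature that spreads is voicing.
The conditioning segment sits to the left of the focus bar, meaning the trigger precedes the segment that changes — progressive assimilation.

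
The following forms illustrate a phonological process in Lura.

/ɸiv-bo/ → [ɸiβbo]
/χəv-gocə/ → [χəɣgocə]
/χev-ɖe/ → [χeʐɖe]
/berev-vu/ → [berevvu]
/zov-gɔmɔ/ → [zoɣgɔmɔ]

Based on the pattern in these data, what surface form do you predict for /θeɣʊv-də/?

The data show regressive place assimilation: /v/ → [β] before /b/; /v/ → [ɣ] before /g/; /v/ → [ʐ] before /ɖ/. In each pair only place changes, matching the following consonant, while manner and voice stay constant.
No alternation appears in [berevvu]: there the adjacent consonants already agree in place (/v/ and /v/ are both labiodental), so this form is consistent with the same rule.
/v/ is a voiced labiodental fricative. The following trigger /d/ is alveolar, so /v/ must become alveolar as well.
A voiced alveolar fricative is [z], so the surface segment is [z].

[θeɣʊzdə]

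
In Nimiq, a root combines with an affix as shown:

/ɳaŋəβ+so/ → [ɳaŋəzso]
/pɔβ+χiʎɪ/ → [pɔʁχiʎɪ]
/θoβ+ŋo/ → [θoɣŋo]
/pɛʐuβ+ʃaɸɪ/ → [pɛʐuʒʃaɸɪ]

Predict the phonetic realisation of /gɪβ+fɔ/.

[gɪvfɔ]

The data show regressive place assimilation: /β/ → [z] before /s/; /β/ → [ʁ] before /χ/; /β/ → [ɣ] before /ŋ/; /β/ → [ʒ] before /ʃ/. In each pair only place changes, matching the following consonant, while manner and voice stay constant.
The rule targets /β/ (voiced bilabial fricative), which sits before the trigger /f/ (labiodental).
A voiced labiodental fricative is [v], so the surface segment is [v].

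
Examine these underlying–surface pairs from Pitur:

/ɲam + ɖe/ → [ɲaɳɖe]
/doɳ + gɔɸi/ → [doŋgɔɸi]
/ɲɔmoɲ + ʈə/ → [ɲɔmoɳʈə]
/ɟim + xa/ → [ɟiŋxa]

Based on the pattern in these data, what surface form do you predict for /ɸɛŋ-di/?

The data show regressive place assimilation: /m/ → [ɳ] before /ɖ/; /ɳ/ → [ŋ] before /g/; /ɲ/ → [ɳ] before /ʈ/; /m/ → [ŋ] before /x/. In each pair only place changes, matching the following consonant, while manner and voice stay constant.
The rule targets /ŋ/ (voiced velar nasal), which sits before the trigger /d/ (alveolar).
A voiced alveolar nasal is [n], so the surface segment is [n].

[ɸɛndi]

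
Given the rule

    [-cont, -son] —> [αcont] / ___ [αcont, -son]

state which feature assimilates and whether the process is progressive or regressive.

regressive manner assimilation

The shared variable α links the value of [cont] on the target to that of the neighbouring obstruent. [cont] distinguishes stops from fricatives — a manner-of-articulation feature — so this is manner assimilation.
Since the environment is written after the underscore, the trigger follows the target; the direction is regressive.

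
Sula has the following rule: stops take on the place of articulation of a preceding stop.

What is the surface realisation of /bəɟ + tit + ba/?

[bəɟcitda]

The rule targets /t/ (voiceless alveolar stop), which sits after the trigger /ɟ/ (palatal).
Changing only its place to palatal gives [c] — the voiceless palatal stop.
The same rule applies at the second boundary: /b/ → [d] next to /t/.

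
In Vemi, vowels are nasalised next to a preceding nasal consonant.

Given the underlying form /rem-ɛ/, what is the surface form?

[remɛ̃]

The vowel /ɛ/ is adjacent to the preceding nasal /m/, so it acquires [+nasal] and surfaces as [ɛ̃].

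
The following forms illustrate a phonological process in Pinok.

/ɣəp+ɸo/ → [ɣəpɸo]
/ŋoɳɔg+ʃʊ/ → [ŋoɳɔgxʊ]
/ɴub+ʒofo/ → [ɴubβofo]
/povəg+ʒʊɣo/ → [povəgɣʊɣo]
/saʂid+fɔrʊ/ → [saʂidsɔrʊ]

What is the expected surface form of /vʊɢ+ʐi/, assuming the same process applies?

The data show progressive place assimilation: /ʃ/ → [x] after /g/; /ʒ/ → [β] after /b/; /ʒ/ → [ɣ] after /g/; /f/ → [s] after /d/. In each pair only place changes, matching the preceding consonant, while manner and voice stay constant.
No alternation appears in [ɣəpɸo]: there the adjacent consonants already agree in place (/ɸ/ and /p/ are both bilabial), so this form is consistent with the same rule.
/ʐ/ is a voiced retroflex fricative. The preceding trigger /ɢ/ is uvular, so /ʐ/ must become uvular as well.
Changing only its place to uvular gives [ʁ] — the voiced uvular fricative.

[vʊɢʁi]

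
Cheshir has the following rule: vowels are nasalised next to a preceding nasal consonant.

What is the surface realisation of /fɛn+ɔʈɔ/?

/ɔ/ sits next to the nasal /n/ and is therefore nasalised to [ɔ̃].

[fɛnɔ̃ʈɔ]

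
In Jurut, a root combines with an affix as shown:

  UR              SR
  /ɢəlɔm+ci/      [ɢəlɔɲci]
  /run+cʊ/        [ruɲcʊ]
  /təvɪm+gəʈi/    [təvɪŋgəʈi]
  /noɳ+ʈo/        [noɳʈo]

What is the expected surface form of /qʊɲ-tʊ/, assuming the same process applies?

[qʊntʊ]

The data show regressive place assimilation: /m/ → [ɲ] before /c/; /n/ → [ɲ] before /c/; /m/ → [ŋ] before /g/. In each pair only place changes, matching the following consonant, while manner and voice stay constant.
Nothing changes in [noɳʈo]: there the adjacent consonants already agree in place (/ɳ/ and /ʈ/ are both retroflex), so this form is consistent with the same rule.
The rule targets /ɲ/ (voiced palatal nasal), which sits before the trigger /t/ (alveolar).
A voiced alveolar nasal is [n], so the surface segment is [n].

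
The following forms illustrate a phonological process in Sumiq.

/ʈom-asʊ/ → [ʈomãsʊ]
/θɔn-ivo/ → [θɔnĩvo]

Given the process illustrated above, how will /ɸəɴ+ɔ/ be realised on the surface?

The data show progressive nasality assimilation (vowel nasalisation): /a/ → [ã] after /m/; /i/ → [ĩ] after /n/ — a vowel is nasalised by an immediately preceding nasal consonant.
/ɔ/ sits next to the nasal /ɴ/ and is therefore nasalised to [ɔ̃].

[ɸəɴɔ̃]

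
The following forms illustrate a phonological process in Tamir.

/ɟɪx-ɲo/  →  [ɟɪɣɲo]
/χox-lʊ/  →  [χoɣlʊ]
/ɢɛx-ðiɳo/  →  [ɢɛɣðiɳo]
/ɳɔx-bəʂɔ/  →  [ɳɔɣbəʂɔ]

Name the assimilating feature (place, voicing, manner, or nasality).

voicing

Underlying /x/ is realised as [ɣ] next to /ɲ/; /ɲ/ itself does not change.
The change voiceless → voiced matches the voicing of the following /ɲ/, identifying this as voicing assimilation.
Checking the remaining alternations: /x/ → [ɣ] before /l/ (voiceless → voiced, matching voiced); /x/ → [ɣ] before /ð/ (voiceless → voiced, matching voiced); /x/ → [ɣ] before /b/ (voiceless → voiced, matching voiced) — only voicing changes, and always toward the following segment.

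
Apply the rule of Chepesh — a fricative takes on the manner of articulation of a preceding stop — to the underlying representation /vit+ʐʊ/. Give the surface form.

[vitɖʊ]

The rule targets /ʐ/ (voiced retroflex fricative), which sits after the trigger /t/ (stop).
Changing only its manner to stop gives [ɖ] — the voiced retroflex stop.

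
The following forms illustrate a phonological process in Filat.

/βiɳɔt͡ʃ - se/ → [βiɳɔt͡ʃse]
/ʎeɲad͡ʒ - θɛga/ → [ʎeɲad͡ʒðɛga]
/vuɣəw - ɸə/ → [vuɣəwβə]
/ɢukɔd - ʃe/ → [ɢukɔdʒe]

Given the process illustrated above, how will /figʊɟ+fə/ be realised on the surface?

The data show progressive voicing assimilation: /θ/ → [ð] after /d͡ʒ/; /ɸ/ → [β] after /w/; /ʃ/ → [ʒ] after /d/. In each pair only voicing changes, matching the preceding consonant, while place and manner stay constant.
No alternation appears in [βiɳɔt͡ʃse]: there the adjacent consonants already agree in voicing (/s/ and /t͡ʃ/ are both voiceless), so this form is consistent with the same rule.
/f/ is a voiceless labiodental fricative. The preceding trigger /ɟ/ is voiced, so /f/ must become voiced as well.
The voiced labiodental fricative is [v], so /f/ → [v].

[figʊɟvə]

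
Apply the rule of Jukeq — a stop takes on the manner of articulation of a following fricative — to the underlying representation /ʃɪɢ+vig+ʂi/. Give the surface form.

[ʃɪʁviɣʂi]

/ɢ/ is a voiced uvular stop. The following trigger /v/ is a fricative, so /ɢ/ must become a fricative as well.
The voiced uvular fricative is [ʁ], so /ɢ/ → [ʁ].
The same rule applies at the second boundary: /g/ → [ɣ] next to /ʂ/.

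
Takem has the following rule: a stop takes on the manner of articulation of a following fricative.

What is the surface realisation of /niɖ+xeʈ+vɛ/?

The rule targets /ɖ/ (voiced retroflex stop), which sits before the trigger /x/ (fricative).
The voiced retroflex fricative is [ʐ], so /ɖ/ → [ʐ].
At the second juncture, /ʈ/ likewise becomes [ʂ] adjacent to /v/.

[niʐxeʂvɛ]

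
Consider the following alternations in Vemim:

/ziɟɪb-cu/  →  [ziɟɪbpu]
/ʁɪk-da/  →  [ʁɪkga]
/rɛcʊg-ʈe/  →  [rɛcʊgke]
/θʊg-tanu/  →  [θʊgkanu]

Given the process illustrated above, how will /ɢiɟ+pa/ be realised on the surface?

[ɢiɟca]

The data show progressive place assimilation: /c/ → [p] after /b/; /d/ → [g] after /k/; /ʈ/ → [k] after /g/; /t/ → [k] after /g/. In each pair only place changes, matching the preceding consonant, while manner and voice stay constant.
/p/ is a voiceless bilabial stop. The preceding trigger /ɟ/ is palatal, so /p/ must become palatal as well.
Changing only its place to palatal gives [c] — the voiceless palatal stop.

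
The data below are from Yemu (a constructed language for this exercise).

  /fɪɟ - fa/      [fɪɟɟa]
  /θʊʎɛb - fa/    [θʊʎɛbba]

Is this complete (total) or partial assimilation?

total assimilation

Underlying /f/ is realised as [ɟ] next to /ɟ/; /ɟ/ itself does not change.
The output [ɟ] is identical to the trigger /ɟ/ — every feature (place, manner, voicing) has been copied — so this is total assimilation.
The remaining alternation confirms this: /f/ → [b] after /b/ — in each case the output is a copy of the preceding consonant.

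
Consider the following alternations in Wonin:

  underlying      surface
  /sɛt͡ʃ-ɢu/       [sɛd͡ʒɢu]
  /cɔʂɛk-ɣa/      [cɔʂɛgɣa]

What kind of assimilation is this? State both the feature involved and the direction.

regressive voicing assimilation

The segment that alternates is /t͡ʃ/, which surfaces as [d͡ʒ] when adjacent to /ɢ/.
/t͡ʃ/ is voiceless while /ɢ/ is voiced; the output [d͡ʒ] is voiced, matching the trigger — so the feature that spreads is voicing.
Place and manner are unchanged, so the assimilation is partial, not total.
Checking the remaining alternation: /k/ → [g] before /ɣ/ (voiceless → voiced, matching voiced) — only voicing changes, and always toward the following segment.
The trigger is the following segment, so the direction is regressive (anticipatory).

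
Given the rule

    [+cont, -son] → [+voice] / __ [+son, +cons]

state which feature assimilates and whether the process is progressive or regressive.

regressive voicing assimilation

The structural change is [+voice], and the conditioning segment [+son, +cons] (a sonorant consonant) is itself voiced, so the target comes to share the voicing of its neighbour — voicing assimilation.
The conditioning segment sits to the right of the focus bar, meaning the trigger follows the segment that changes — regressive assimilation.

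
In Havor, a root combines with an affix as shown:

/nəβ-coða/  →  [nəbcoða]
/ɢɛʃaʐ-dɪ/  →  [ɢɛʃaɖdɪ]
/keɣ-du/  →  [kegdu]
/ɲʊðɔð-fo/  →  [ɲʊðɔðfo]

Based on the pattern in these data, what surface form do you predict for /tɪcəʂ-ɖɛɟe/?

The data show regressive manner assimilation: /β/ → [b] before /c/; /ʐ/ → [ɖ] before /d/; /ɣ/ → [g] before /d/. In each pair only manner changes, matching the following consonant, while place and voice stay constant.
No alternation appears in [ɲʊðɔðfo]: there the adjacent consonants already agree in manner (/ð/ and /f/ are both fricatives), so this form is consistent with the same rule.
/ʂ/ is a voiceless retroflex fricative. The following trigger /ɖ/ is a stop, so /ʂ/ must become a stop as well.
A voiceless retroflex stop is [ʈ], so the surface segment is [ʈ].

[tɪcəʈɖɛɟe]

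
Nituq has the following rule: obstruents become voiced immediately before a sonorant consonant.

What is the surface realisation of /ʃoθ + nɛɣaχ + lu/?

/θ/ is a voiceless dental fricative. The following trigger /n/ is voiced, so /θ/ must become voiced as well.
A voiced dental fricative is [ð], so the surface segment is [ð].
At the second juncture, /χ/ likewise becomes [ʁ] adjacent to /l/.

[ʃoðnɛɣaʁlu]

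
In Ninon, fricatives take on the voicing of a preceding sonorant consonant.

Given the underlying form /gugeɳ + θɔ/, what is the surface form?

/θ/ is a voiceless dental fricative. The preceding trigger /ɳ/ is voiced, so /θ/ must become voiced as well.
The voiced dental fricative is [ð], so /θ/ → [ð].

[gugeɳðɔ]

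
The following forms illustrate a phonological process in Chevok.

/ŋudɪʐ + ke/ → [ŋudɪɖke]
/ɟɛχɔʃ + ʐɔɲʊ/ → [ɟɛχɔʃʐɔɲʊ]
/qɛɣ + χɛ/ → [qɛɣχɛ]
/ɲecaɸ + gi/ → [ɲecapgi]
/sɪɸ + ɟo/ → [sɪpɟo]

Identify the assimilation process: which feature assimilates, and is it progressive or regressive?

regressive manner assimilation

Underlying /ʐ/ is realised as [ɖ] next to /k/; /k/ itself does not change.
The change fricative → stop matches the manner of the following /k/, identifying this as manner assimilation.
Place and voice are unchanged, so the assimilation is partial, not total.
The same holds elsewhere in the data: /ɸ/ → [p] before /g/ (fricative → stop, matching a stop); /ɸ/ → [p] before /ɟ/ (fricative → stop, matching a stop) — only manner changes, and always toward the following segment.
No alternation appears in [ɟɛχɔʃʐɔɲʊ], [qɛɣχɛ]: there the adjacent consonants already agree in manner (/ʃ/ and /ʐ/ are both fricatives; /ɣ/ and /χ/ are both fricatives), so these forms are consistent with the same rule.
Since the segment that changes precedes the conditioning segment, the assimilation is regressive.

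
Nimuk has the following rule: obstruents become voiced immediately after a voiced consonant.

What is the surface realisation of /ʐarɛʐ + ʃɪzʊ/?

The rule targets /ʃ/ (voiceless postalveolar fricative), which sits after the trigger /ʐ/ (voiced).
A voiced postalveolar fricative is [ʒ], so the surface segment is [ʒ].

[ʐarɛʐʒɪzʊ]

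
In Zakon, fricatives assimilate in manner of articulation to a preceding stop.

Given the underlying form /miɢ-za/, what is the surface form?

/z/ is a voiced alveolar fricative. The preceding trigger /ɢ/ is a stop, so /z/ must become a stop as well.
A voiced alveolar stop is [d], so the surface segment is [d].

[miɢda]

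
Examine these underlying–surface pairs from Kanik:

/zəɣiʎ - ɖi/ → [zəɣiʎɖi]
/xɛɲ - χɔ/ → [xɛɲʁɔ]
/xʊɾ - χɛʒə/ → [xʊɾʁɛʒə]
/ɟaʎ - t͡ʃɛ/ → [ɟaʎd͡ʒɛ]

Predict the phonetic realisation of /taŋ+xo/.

The data show progressive voicing assimilation: /χ/ → [ʁ] after /ɲ/; /χ/ → [ʁ] after /ɾ/; /t͡ʃ/ → [d͡ʒ] after /ʎ/. In each pair only voicing changes, matching the preceding consonant, while place and manner stay constant.
No alternation appears in [zəɣiʎɖi]: there the adjacent consonants already agree in voicing (/ɖ/ and /ʎ/ are both voiced), so this form is consistent with the same rule.
The rule targets /x/ (voiceless velar fricative), which sits after the trigger /ŋ/ (voiced).
The voiced velar fricative is [ɣ], so /x/ → [ɣ].

[taŋɣo]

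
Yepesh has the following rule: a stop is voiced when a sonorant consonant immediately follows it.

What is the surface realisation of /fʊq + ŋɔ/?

/q/ is a voiceless uvular stop. The following trigger /ŋ/ is voiced, so /q/ must become voiced as well.
The voiced uvular stop is [ɢ], so /q/ → [ɢ].

[fʊɢŋɔ]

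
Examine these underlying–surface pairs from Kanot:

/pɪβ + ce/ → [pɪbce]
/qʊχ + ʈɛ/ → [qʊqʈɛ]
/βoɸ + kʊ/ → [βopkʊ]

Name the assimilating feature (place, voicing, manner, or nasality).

Underlying /β/ is realised as [b] next to /c/; /c/ itself does not change.
/β/ is a fricative while /c/ is a stop; the output [b] is a stop, matching the trigger — so the feature that spreads is manner.
The same holds elsewhere in the data: /χ/ → [q] before /ʈ/ (fricative → stop, matching a stop); /ɸ/ → [p] before /k/ (fricative → stop, matching a stop) — only manner changes, and always toward the following segment.

manner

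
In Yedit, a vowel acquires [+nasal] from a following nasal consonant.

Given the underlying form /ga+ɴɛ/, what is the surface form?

/a/ sits next to the nasal /ɴ/ and is therefore nasalised to [ã].

[gãɴɛ]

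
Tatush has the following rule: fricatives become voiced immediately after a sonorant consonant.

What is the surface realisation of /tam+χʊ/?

[tamʁʊ]

/χ/ is a voiceless uvular fricative. The preceding trigger /m/ is voiced, so /χ/ must become voiced as well.
The voiced uvular fricative is [ʁ], so /χ/ → [ʁ].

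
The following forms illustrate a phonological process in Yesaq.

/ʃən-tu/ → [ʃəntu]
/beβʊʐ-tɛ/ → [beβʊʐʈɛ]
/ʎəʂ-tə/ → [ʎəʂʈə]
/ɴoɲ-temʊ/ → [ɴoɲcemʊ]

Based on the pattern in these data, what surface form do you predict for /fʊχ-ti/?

[fʊχqi]

The data show progressive place assimilation: /t/ → [ʈ] after /ʐ/; /t/ → [ʈ] after /ʂ/; /t/ → [c] after /ɲ/. In each pair only place changes, matching the preceding consonant, while manner and voice stay constant.
Nothing changes in [ʃəntu]: there the adjacent consonants already agree in place (/t/ and /n/ are both alveolar), so this form is consistent with the same rule.
The rule targets /t/ (voiceless alveolar stop), which sits after the trigger /χ/ (uvular).
A voiceless uvular stop is [q], so the surface segment is [q].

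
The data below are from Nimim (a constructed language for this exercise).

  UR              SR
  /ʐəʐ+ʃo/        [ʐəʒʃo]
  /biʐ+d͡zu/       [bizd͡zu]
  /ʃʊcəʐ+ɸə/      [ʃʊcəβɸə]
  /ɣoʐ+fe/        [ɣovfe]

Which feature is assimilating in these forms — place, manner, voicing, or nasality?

place

Underlying /ʐ/ is realised as [ʒ] next to /ʃ/; /ʃ/ itself does not change.
/ʐ/ is retroflex while /ʃ/ is postalveolar; the output [ʒ] is postalveolar, matching the trigger — so the feature that spreads is place.
Checking the remaining alternations: /ʐ/ → [z] before /d͡z/ (retroflex → alveolar, matching alveolar); /ʐ/ → [β] before /ɸ/ (retroflex → bilabial, matching bilabial); /ʐ/ → [v] before /f/ (retroflex → labiodental, matching labiodental) — only place changes, and always toward the following segment.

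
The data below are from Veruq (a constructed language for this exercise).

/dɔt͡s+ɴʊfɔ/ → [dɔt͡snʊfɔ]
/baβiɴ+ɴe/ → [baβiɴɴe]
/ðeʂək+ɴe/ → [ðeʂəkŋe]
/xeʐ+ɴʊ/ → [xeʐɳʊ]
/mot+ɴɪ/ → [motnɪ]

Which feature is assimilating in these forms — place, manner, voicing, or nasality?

Underlying /ɴ/ is realised as [n] next to /t͡s/; /t͡s/ itself does not change.
/ɴ/ is uvular while /t͡s/ is alveolar; the output [n] is alveolar, matching the trigger — so the feature that spreads is place.
The same holds elsewhere in the data: /ɴ/ → [ŋ] after /k/ (uvular → velar, matching velar); /ɴ/ → [ɳ] after /ʐ/ (uvular → retroflex, matching retroflex); /ɴ/ → [n] after /t/ (uvular → alveolar, matching alveolar) — only place changes, and always toward the preceding segment.
Nothing changes in [baβiɴɴe]: there the adjacent consonants already agree in place (/ɴ/ and /ɴ/ are both uvular), so this form is consistent with the same rule.

place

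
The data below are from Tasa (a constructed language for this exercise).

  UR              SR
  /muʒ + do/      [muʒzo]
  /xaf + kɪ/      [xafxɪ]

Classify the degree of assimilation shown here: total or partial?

The segment that alternates is /d/, which surfaces as [z] when adjacent to /ʒ/.
The change stop → fricative matches the manner of the preceding /ʒ/, identifying this as manner assimilation.
Place and voice are unchanged, so the assimilation is partial, not total.
The same holds elsewhere in the data: /k/ → [x] after /f/ (stop → fricative, matching a fricative) — only manner changes, and always toward the preceding segment.

partial assimilation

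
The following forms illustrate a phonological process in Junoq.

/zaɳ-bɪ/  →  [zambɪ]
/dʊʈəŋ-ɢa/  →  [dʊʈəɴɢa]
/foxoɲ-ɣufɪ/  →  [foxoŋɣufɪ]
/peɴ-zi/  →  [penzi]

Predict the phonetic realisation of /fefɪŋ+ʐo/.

[fefɪɳʐo]

The data show regressive place assimilation: /ɳ/ → [m] before /b/; /ŋ/ → [ɴ] before /ɢ/; /ɲ/ → [ŋ] before /ɣ/; /ɴ/ → [n] before /z/. In each pair only place changes, matching the following consonant, while manner and voice stay constant.
/ŋ/ is a voiced velar nasal. The following trigger /ʐ/ is retroflex, so /ŋ/ must become retroflex as well.
The voiced retroflex nasal is [ɳ], so /ŋ/ → [ɳ].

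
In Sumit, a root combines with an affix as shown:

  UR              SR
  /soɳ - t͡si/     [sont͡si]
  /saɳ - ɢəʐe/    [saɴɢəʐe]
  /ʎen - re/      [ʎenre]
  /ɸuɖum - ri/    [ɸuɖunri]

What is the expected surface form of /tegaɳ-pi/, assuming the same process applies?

[tegampi]

The data show regressive place assimilation: /ɳ/ → [n] before /t͡s/; /ɳ/ → [ɴ] before /ɢ/; /m/ → [n] before /r/. In each pair only place changes, matching the following consonant, while manner and voice stay constant.
No alternation appears in [ʎenre]: there the adjacent consonants already agree in place (/n/ and /r/ are both alveolar), so this form is consistent with the same rule.
The rule targets /ɳ/ (voiced retroflex nasal), which sits before the trigger /p/ (bilabial).
A voiced bilabial nasal is [m], so the surface segment is [m].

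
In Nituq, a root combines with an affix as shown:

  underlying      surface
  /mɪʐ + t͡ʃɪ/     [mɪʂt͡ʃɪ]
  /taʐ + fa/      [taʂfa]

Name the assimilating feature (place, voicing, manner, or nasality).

voicing

Underlying /ʐ/ is realised as [ʂ] next to /t͡ʃ/; /t͡ʃ/ itself does not change.
The change voiced → voiceless matches the voicing of the following /t͡ʃ/, identifying this as voicing assimilation.
The same holds elsewhere in the data: /ʐ/ → [ʂ] before /f/ (voiced → voiceless, matching voiceless) — only voicing changes, and always toward the following segment.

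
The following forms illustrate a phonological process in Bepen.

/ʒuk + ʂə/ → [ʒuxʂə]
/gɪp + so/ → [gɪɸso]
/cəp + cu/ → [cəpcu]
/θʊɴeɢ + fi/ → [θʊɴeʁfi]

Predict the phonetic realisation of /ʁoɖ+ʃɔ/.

[ʁoʐʃɔ]

The data show regressive manner assimilation: /k/ → [x] before /ʂ/; /p/ → [ɸ] before /s/; /ɢ/ → [ʁ] before /f/. In each pair only manner changes, matching the following consonant, while place and voice stay constant.
Nothing changes in [cəpcu]: there the adjacent consonants already agree in manner (/p/ and /c/ are both stops), so this form is consistent with the same rule.
/ɖ/ is a voiced retroflex stop. The following trigger /ʃ/ is a fricative, so /ɖ/ must become a fricative as well.
Changing only its manner to fricative gives [ʐ] — the voiced retroflex fricative.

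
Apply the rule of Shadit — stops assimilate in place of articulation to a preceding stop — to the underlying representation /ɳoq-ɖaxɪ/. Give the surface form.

[ɳoqɢaxɪ]

The rule targets /ɖ/ (voiced retroflex stop), which sits after the trigger /q/ (uvular).
The voiced uvular stop is [ɢ], so /ɖ/ → [ɢ].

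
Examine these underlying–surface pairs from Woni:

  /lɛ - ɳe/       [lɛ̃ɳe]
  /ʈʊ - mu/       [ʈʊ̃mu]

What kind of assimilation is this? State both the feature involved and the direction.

The vowel /ɛ/ surfaces as nasalised [ɛ̃] next to the following nasal /ɳ/ — it has acquired the [+nasal] feature of its neighbour.
The other form shows the same pattern: /ʊ/ → [ʊ̃] before /m/ — each time a vowel is nasalised next to a following nasal.
Because the conditioning nasal is to the right of the vowel that changes, the process is regressive (anticipatory).

regressive nasality assimilation (vowel nasalisation)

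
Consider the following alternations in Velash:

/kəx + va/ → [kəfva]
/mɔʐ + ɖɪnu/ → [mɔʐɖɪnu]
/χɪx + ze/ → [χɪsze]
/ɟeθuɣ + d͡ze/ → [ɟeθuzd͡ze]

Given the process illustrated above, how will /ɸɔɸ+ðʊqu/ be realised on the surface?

The data show regressive place assimilation: /x/ → [f] before /v/; /x/ → [s] before /z/; /ɣ/ → [z] before /d͡z/. In each pair only place changes, matching the following consonant, while manner and voice stay constant.
No alternation appears in [mɔʐɖɪnu]: there the adjacent consonants already agree in place (/ʐ/ and /ɖ/ are both retroflex), so this form is consistent with the same rule.
/ɸ/ is a voiceless bilabial fricative. The following trigger /ð/ is dental, so /ɸ/ must become dental as well.
A voiceless dental fricative is [θ], so the surface segment is [θ].

[ɸɔθðʊqu]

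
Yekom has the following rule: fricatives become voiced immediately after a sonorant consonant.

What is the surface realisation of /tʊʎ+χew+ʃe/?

The rule targets /χ/ (voiceless uvular fricative), which sits after the trigger /ʎ/ (voiced).
The voiced uvular fricative is [ʁ], so /χ/ → [ʁ].
The same rule applies at the second boundary: /ʃ/ → [ʒ] next to /w/.

[tʊʎʁewʒe]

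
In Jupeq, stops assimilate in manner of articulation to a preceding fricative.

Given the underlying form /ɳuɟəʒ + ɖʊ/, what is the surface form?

[ɳuɟəʒʐʊ]

/ɖ/ is a voiced retroflex stop. The preceding trigger /ʒ/ is a fricative, so /ɖ/ must become a fricative as well.
Changing only its manner to fricative gives [ʐ] — the voiced retroflex fricative.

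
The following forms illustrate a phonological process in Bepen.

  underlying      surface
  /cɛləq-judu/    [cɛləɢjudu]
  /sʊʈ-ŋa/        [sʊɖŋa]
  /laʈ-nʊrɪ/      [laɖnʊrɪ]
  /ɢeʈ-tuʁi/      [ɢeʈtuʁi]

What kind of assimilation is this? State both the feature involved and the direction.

regressive voicing assimilation

The segment that alternates is /q/, which surfaces as [ɢ] when adjacent to /j/.
/q/ is voiceless while /j/ is voiced; the output [ɢ] is voiced, matching the trigger — so the feature that spreads is voicing.
Place and manner are unchanged, so the assimilation is partial, not total.
Checking the remaining alternations: /ʈ/ → [ɖ] before /ŋ/ (voiceless → voiced, matching voiced); /ʈ/ → [ɖ] before /n/ (voiceless → voiced, matching voiced) — only voicing changes, and always toward the following segment.
No alternation appears in [ɢeʈtuʁi]: there the adjacent consonants already agree in voicing (/ʈ/ and /t/ are both voiceless), so this form is consistent with the same rule.
Since the segment that changes precedes the conditioning segment, the assimilation is regressive.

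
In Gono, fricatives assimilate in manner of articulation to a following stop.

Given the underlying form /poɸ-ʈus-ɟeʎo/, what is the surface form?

/ɸ/ is a voiceless bilabial fricative. The following trigger /ʈ/ is a stop, so /ɸ/ must become a stop as well.
The voiceless bilabial stop is [p], so /ɸ/ → [p].
The same rule applies at the second boundary: /s/ → [t] next to /ɟ/.

[popʈutɟeʎo]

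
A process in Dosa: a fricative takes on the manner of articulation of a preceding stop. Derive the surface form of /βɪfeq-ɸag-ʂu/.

[βɪfeqpagʈu]

The rule targets /ɸ/ (voiceless bilabial fricative), which sits after the trigger /q/ (stop).
A voiceless bilabial stop is [p], so the surface segment is [p].
The same rule applies at the second boundary: /ʂ/ → [ʈ] next to /g/.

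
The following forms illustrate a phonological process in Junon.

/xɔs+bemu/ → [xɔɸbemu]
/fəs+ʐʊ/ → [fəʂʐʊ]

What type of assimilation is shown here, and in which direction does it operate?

Underlying /s/ is realised as [ɸ] next to /b/; /b/ itself does not change.
The change alveolar → bilabial matches the place of the following /b/, identifying this as place assimilation.
Manner and voice are unchanged, so the assimilation is partial, not total.
The same holds elsewhere in the data: /s/ → [ʂ] before /ʐ/ (alveolar → retroflex, matching retroflex) — only place changes, and always toward the following segment.
The trigger is the following segment, so the direction is regressive (anticipatory).

regressive place assimilation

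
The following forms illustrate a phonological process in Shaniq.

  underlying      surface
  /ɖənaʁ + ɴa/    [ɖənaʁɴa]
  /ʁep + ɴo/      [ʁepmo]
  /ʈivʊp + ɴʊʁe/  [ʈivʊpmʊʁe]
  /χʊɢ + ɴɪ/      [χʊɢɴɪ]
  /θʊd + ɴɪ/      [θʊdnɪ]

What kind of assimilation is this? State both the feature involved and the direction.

progressive place assimilation

The segment that alternates is /ɴ/, which surfaces as [m] when adjacent to /p/.
/ɴ/ is uvular while /p/ is bilabial; the output [m] is bilabial, matching the trigger — so the feature that spreads is place.
Manner and voice are unchanged, so the assimilation is partial, not total.
The same holds elsewhere in the data: /ɴ/ → [n] after /d/ (uvular → alveolar, matching alveolar) — only place changes, and always toward the preceding segment.
No alternation appears in [ɖənaʁɴa], [χʊɢɴɪ]: there the adjacent consonants already agree in place (/ɴ/ and /ʁ/ are both uvular; /ɴ/ and /ɢ/ are both uvular), so these forms are consistent with the same rule.
Since the segment that changes follows the conditioning segment, the assimilation is progressive.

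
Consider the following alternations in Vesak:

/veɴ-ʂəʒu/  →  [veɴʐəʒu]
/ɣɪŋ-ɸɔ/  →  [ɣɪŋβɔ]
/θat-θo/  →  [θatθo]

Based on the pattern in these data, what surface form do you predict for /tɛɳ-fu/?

[tɛɳvu]

The data show progressive voicing assimilation: /ʂ/ → [ʐ] after /ɴ/; /ɸ/ → [β] after /ŋ/. In each pair only voicing changes, matching the preceding consonant, while place and manner stay constant.
Nothing changes in [θatθo]: there the adjacent consonants already agree in voicing (/θ/ and /t/ are both voiceless), so this form is consistent with the same rule.
The rule targets /f/ (voiceless labiodental fricative), which sits after the trigger /ɳ/ (voiced).
A voiced labiodental fricative is [v], so the surface segment is [v].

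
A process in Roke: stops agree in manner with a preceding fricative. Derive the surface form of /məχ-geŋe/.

[məχɣeŋe]

The rule targets /g/ (voiced velar stop), which sits after the trigger /χ/ (fricative).
A voiced velar fricative is [ɣ], so the surface segment is [ɣ].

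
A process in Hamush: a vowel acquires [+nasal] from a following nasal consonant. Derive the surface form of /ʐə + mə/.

[ʐə̃mə]

/ə/ sits next to the nasal /m/ and is therefore nasalised to [ə̃].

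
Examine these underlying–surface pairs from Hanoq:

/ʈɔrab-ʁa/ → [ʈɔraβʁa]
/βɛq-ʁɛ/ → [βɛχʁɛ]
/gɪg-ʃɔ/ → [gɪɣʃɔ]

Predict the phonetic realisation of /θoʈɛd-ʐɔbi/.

The data show regressive manner assimilation: /b/ → [β] before /ʁ/; /q/ → [χ] before /ʁ/; /g/ → [ɣ] before /ʃ/. In each pair only manner changes, matching the following consonant, while place and voice stay constant.
The rule targets /d/ (voiced alveolar stop), which sits before the trigger /ʐ/ (fricative).
Changing only its manner to fricative gives [z] — the voiced alveolar fricative.

[θoʈɛzʐɔbi]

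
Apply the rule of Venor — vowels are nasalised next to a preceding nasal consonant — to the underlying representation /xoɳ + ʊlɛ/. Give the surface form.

The vowel /ʊ/ is adjacent to the preceding nasal /ɳ/, so it acquires [+nasal] and surfaces as [ʊ̃].

[xoɳʊ̃lɛ]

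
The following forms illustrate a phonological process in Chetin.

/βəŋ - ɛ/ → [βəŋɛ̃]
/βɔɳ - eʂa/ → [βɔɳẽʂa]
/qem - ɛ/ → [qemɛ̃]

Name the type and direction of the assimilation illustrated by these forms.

progressive nasality assimilation (vowel nasalisation)

The vowel /ɛ/ surfaces as nasalised [ɛ̃] next to the preceding nasal /ŋ/ — it has acquired the [+nasal] feature of its neighbour.
Likewise in the remaining data: /e/ → [ẽ] after /ɳ/; /ɛ/ → [ɛ̃] after /m/ — each time a vowel is nasalised next to a preceding nasal.
Because the conditioning nasal is to the left of the vowel that changes, the process is progressive (perseverative).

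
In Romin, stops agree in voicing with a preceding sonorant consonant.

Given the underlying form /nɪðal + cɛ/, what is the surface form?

[nɪðalɟɛ]

The rule targets /c/ (voiceless palatal stop), which sits after the trigger /l/ (voiced).
Changing only its voicing to voiced gives [ɟ] — the voiced palatal stop.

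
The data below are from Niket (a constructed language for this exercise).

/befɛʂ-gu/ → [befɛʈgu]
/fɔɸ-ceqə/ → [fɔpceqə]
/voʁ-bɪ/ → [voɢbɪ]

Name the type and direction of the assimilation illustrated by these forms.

regressive manner assimilation

Comparing underlying and surface forms, /ʂ/ → [ʈ] is the alternation; the neighbouring /g/ is constant.
The change fricative → stop matches the manner of the following /g/, identifying this as manner assimilation.
Place and voice are unchanged, so the assimilation is partial, not total.
The same holds elsewhere in the data: /ɸ/ → [p] before /c/ (fricative → stop, matching a stop); /ʁ/ → [ɢ] before /b/ (fricative → stop, matching a stop) — only manner changes, and always toward the following segment.
Since the segment that changes precedes the conditioning segment, the assimilation is regressive.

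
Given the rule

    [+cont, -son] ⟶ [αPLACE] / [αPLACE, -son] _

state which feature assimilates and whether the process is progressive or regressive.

The rule copies the place features (abbreviated [PLACE]) from the environment onto the target, so the assimilating feature is place.
Since the environment is written before the underscore, the trigger precedes the target; the direction is progressive.

progressive place assimilation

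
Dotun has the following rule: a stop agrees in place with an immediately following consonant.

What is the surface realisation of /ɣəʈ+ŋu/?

[ɣəkŋu]

/ʈ/ is a voiceless retroflex stop. The following trigger /ŋ/ is velar, so /ʈ/ must become velar as well.
Changing only its place to velar gives [k] — the voiceless velar stop.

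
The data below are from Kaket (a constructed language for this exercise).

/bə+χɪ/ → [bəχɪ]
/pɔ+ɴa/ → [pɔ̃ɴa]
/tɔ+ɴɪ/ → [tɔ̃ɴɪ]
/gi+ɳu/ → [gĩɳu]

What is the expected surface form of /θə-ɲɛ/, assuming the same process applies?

The data show regressive nasality assimilation (vowel nasalisation): /ɔ/ → [ɔ̃] before /ɴ/; /i/ → [ĩ] before /ɳ/ — a vowel is nasalised by an immediately following nasal consonant.
No change occurs in [bəχɪ] because the vowel at the boundary is adjacent to an oral consonant, not a nasal (/ə/ next to /χ/).
The vowel /ə/ is adjacent to the following nasal /ɲ/, so it acquires [+nasal] and surfaces as [ə̃].

[θə̃ɲɛ]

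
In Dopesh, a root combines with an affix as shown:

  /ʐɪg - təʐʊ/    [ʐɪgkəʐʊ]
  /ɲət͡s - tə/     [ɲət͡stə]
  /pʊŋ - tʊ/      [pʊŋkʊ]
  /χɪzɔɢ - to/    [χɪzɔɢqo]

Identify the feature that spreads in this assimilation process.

place

The segment that alternates is /t/, which surfaces as [k] when adjacent to /g/.
The change alveolar → velar matches the place of the preceding /g/, identifying this as place assimilation.
Checking the remaining alternations: /t/ → [k] after /ŋ/ (alveolar → velar, matching velar); /t/ → [q] after /ɢ/ (alveolar → uvular, matching uvular) — only place changes, and always toward the preceding segment.
No alternation appears in [ɲət͡stə]: there the adjacent consonants already agree in place (/t/ and /t͡s/ are both alveolar), so this form is consistent with the same rule.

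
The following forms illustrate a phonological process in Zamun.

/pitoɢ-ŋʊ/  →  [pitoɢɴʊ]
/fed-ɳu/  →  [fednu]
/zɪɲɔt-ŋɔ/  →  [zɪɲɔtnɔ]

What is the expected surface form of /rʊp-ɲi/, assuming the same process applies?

The data show progressive place assimilation: /ŋ/ → [ɴ] after /ɢ/; /ɳ/ → [n] after /d/; /ŋ/ → [n] after /t/. In each pair only place changes, matching the preceding consonant, while manner and voice stay constant.
The rule targets /ɲ/ (voiced palatal nasal), which sits after the trigger /p/ (bilabial).
Changing only its place to bilabial gives [m] — the voiced bilabial nasal.

[rʊpmi]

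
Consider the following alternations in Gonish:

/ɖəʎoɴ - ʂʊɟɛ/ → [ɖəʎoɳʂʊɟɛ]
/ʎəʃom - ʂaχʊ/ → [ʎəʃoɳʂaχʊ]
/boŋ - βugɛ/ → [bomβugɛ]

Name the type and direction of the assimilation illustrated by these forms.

regressive place assimilation

Comparing underlying and surface forms, /ɴ/ → [ɳ] is the alternation; the neighbouring /ʂ/ is constant.
/ɴ/ is uvular while /ʂ/ is retroflex; the output [ɳ] is retroflex, matching the trigger — so the feature that spreads is place.
Manner and voice are unchanged, so the assimilation is partial, not total.
Checking the remaining alternations: /m/ → [ɳ] before /ʂ/ (bilabial → retroflex, matching retroflex); /ŋ/ → [m] before /β/ (velar → bilabial, matching bilabial) — only place changes, and always toward the following segment.
Since the segment that changes precedes the conditioning segment, the assimilation is regressive.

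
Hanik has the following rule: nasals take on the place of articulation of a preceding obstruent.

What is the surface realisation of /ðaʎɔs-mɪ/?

[ðaʎɔsnɪ]

The rule targets /m/ (voiced bilabial nasal), which sits after the trigger /s/ (alveolar).
The voiced alveolar nasal is [n], so /m/ → [n].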